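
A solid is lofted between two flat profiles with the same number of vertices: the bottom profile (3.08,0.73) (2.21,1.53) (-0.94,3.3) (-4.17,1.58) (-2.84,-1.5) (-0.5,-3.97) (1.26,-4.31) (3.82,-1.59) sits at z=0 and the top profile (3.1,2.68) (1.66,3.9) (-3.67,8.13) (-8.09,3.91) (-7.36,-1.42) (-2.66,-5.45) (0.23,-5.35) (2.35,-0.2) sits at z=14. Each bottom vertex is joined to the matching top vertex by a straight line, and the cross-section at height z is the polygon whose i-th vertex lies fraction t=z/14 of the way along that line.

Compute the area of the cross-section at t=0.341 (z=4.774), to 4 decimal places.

Area at t=0.341: 55.1240

Cross-section at t=0.341: each vertex is (1-t)·p0[i] + t·p1[i].
  v1: (1-0.341)·(3.08,0.73) + 0.341·(3.1,2.68) = (3.0868,1.3950)
  v2: (1-0.341)·(2.21,1.53) + 0.341·(1.66,3.9) = (2.0225,2.3382)
  v3: (1-0.341)·(-0.94,3.3) + 0.341·(-3.67,8.13) = (-1.8709,4.9470)
  v4: (1-0.341)·(-4.17,1.58) + 0.341·(-8.09,3.91) = (-5.5067,2.3745)
  v5: (1-0.341)·(-2.84,-1.5) + 0.341·(-7.36,-1.42) = (-4.3813,-1.4727)
  v6: (1-0.341)·(-0.5,-3.97) + 0.341·(-2.66,-5.45) = (-1.2366,-4.4747)
  v7: (1-0.341)·(1.26,-4.31) + 0.341·(0.23,-5.35) = (0.9088,-4.6646)
  v8: (1-0.341)·(3.82,-1.59) + 0.341·(2.35,-0.2) = (3.3187,-1.1160)
Shoelace sum Σ(x_i·y_{i+1} − x_{i+1}·y_i):
  i=1: 3.0868·2.3382 − 2.0225·1.3950 = +4.3963 (running +4.3963)
  i=2: 2.0225·4.9470 − -1.8709·2.3382 = +14.3797 (running +18.7760)
  i=3: -1.8709·2.3745 − -5.5067·4.9470 = +22.7993 (running +41.5753)
  i=4: -5.5067·-1.4727 − -4.3813·2.3745 = +18.5134 (running +60.0887)
  i=5: -4.3813·-4.4747 − -1.2366·-1.4727 = +17.7839 (running +77.8726)
  i=6: -1.2366·-4.6646 − 0.9088·-4.4747 = +9.8346 (running +87.7072)
  i=7: 0.9088·-1.1160 − 3.3187·-4.6646 = +14.4665 (running +102.1737)
  i=8: 3.3187·1.3950 − 3.0868·-1.1160 = +8.0744 (running +110.2481)
Area = |Σ|/2 = |110.2481|/2 = 55.1240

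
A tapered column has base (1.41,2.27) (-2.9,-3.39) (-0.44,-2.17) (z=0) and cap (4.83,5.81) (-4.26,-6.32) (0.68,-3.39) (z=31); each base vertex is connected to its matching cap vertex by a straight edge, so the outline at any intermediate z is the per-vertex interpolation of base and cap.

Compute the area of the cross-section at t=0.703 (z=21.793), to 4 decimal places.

Cross-section at t=0.703: each vertex is (1-t)·p0[i] + t·p1[i].
  v1: (1-0.703)·(1.41,2.27) + 0.703·(4.83,5.81) = (3.8143,4.7586)
  v2: (1-0.703)·(-2.9,-3.39) + 0.703·(-4.26,-6.32) = (-3.8561,-5.4498)
  v3: (1-0.703)·(-0.44,-2.17) + 0.703·(0.68,-3.39) = (0.3474,-3.0277)
Shoelace sum Σ(x_i·y_{i+1} − x_{i+1}·y_i):
  i=1: 3.8143·-5.4498 − -3.8561·4.7586 = -2.4373 (running -2.4373)
  i=2: -3.8561·-3.0277 − 0.3474·-5.4498 = +13.5679 (running +11.1306)
  i=3: 0.3474·4.7586 − 3.8143·-3.0277 = +13.2012 (running +24.3319)
Area = |Σ|/2 = |24.3319|/2 = 12.1659

Area at t=0.703: 12.1659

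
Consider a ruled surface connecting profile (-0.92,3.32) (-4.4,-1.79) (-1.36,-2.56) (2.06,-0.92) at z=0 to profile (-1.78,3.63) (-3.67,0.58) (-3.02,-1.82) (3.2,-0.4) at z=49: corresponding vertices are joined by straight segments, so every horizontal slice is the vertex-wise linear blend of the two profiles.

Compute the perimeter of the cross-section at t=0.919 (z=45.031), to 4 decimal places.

Perimeter at t=0.919: 18.6731

Cross-section at t=0.919: each vertex is (1-t)·p0[i] + t·p1[i].
  v1: (1-0.919)·(-0.92,3.32) + 0.919·(-1.78,3.63) = (-1.7103,3.6049)
  v2: (1-0.919)·(-4.4,-1.79) + 0.919·(-3.67,0.58) = (-3.7291,0.3880)
  v3: (1-0.919)·(-1.36,-2.56) + 0.919·(-3.02,-1.82) = (-2.8855,-1.8799)
  v4: (1-0.919)·(2.06,-0.92) + 0.919·(3.2,-0.4) = (3.1077,-0.4421)
Perimeter = Σ |v_{i+1} − v_i|:
  edge 1→2: √(-2.0188² + -3.2169²) = 3.7979 (running 3.7979)
  edge 2→3: √(0.8436² + -2.2680²) = 2.4198 (running 6.2176)
  edge 3→4: √(5.9932² + 1.4378²) = 6.1633 (running 12.3809)
  edge 4→1: √(-4.8180² + 4.0470²) = 6.2922 (running 18.6731)
Perimeter = 18.6731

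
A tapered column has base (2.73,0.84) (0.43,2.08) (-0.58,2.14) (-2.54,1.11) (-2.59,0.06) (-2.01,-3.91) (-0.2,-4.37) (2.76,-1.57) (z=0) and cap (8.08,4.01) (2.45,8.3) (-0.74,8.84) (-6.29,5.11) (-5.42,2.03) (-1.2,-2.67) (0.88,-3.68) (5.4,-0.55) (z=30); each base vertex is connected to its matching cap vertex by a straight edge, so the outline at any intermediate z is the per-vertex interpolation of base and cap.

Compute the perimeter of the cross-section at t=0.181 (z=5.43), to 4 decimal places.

Cross-section at t=0.181: each vertex is (1-t)·p0[i] + t·p1[i].
  v1: (1-0.181)·(2.73,0.84) + 0.181·(8.08,4.01) = (3.6983,1.4138)
  v2: (1-0.181)·(0.43,2.08) + 0.181·(2.45,8.3) = (0.7956,3.2058)
  v3: (1-0.181)·(-0.58,2.14) + 0.181·(-0.74,8.84) = (-0.6090,3.3527)
  v4: (1-0.181)·(-2.54,1.11) + 0.181·(-6.29,5.11) = (-3.2188,1.8340)
  v5: (1-0.181)·(-2.59,0.06) + 0.181·(-5.42,2.03) = (-3.1022,0.4166)
  v6: (1-0.181)·(-2.01,-3.91) + 0.181·(-1.2,-2.67) = (-1.8634,-3.6856)
  v7: (1-0.181)·(-0.2,-4.37) + 0.181·(0.88,-3.68) = (-0.0045,-4.2451)
  v8: (1-0.181)·(2.76,-1.57) + 0.181·(5.4,-0.55) = (3.2378,-1.3854)
Perimeter = Σ |v_{i+1} − v_i|:
  edge 1→2: √(-2.9027² + 1.7921²) = 3.4113 (running 3.4113)
  edge 2→3: √(-1.4046² + 0.1469²) = 1.4122 (running 4.8236)
  edge 3→4: √(-2.6098² + -1.5187²) = 3.0195 (running 7.8431)
  edge 4→5: √(0.1165² + -1.4174²) = 1.4222 (running 9.2653)
  edge 5→6: √(1.2388² + -4.1021²) = 4.2851 (running 13.5504)
  edge 6→7: √(1.8589² + -0.5596²) = 1.9413 (running 15.4917)
  edge 7→8: √(3.2424² + 2.8597²) = 4.3233 (running 19.8150)
  edge 8→1: √(0.4605² + 2.7992²) = 2.8368 (running 22.6518)
Perimeter = 22.6518

Perimeter at t=0.181: 22.6518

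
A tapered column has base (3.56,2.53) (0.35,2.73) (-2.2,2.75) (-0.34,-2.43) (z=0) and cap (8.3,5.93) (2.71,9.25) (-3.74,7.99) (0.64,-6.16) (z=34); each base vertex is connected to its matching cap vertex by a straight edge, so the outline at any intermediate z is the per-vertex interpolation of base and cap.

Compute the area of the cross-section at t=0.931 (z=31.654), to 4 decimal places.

Cross-section at t=0.931: each vertex is (1-t)·p0[i] + t·p1[i].
  v1: (1-0.931)·(3.56,2.53) + 0.931·(8.3,5.93) = (7.9729,5.6954)
  v2: (1-0.931)·(0.35,2.73) + 0.931·(2.71,9.25) = (2.5472,8.8001)
  v3: (1-0.931)·(-2.2,2.75) + 0.931·(-3.74,7.99) = (-3.6337,7.6284)
  v4: (1-0.931)·(-0.34,-2.43) + 0.931·(0.64,-6.16) = (0.5724,-5.9026)
Shoelace sum Σ(x_i·y_{i+1} − x_{i+1}·y_i):
  i=1: 7.9729·8.8001 − 2.5472·5.6954 = +55.6557 (running +55.6557)
  i=2: 2.5472·7.6284 − -3.6337·8.8001 = +51.4082 (running +107.0639)
  i=3: -3.6337·-5.9026 − 0.5724·7.6284 = +17.0823 (running +124.1462)
  i=4: 0.5724·5.6954 − 7.9729·-5.9026 = +50.3212 (running +174.4674)
Area = |Σ|/2 = |174.4674|/2 = 87.2337

Area at t=0.931: 87.2337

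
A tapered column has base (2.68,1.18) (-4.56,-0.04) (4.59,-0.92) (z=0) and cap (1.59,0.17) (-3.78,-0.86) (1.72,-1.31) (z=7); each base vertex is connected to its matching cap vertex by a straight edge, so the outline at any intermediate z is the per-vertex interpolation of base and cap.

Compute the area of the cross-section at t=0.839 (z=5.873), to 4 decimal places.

Area at t=0.839: 4.7005

Cross-section at t=0.839: each vertex is (1-t)·p0[i] + t·p1[i].
  v1: (1-0.839)·(2.68,1.18) + 0.839·(1.59,0.17) = (1.7655,0.3326)
  v2: (1-0.839)·(-4.56,-0.04) + 0.839·(-3.78,-0.86) = (-3.9056,-0.7280)
  v3: (1-0.839)·(4.59,-0.92) + 0.839·(1.72,-1.31) = (2.1821,-1.2472)
Shoelace sum Σ(x_i·y_{i+1} − x_{i+1}·y_i):
  i=1: 1.7655·-0.7280 − -3.9056·0.3326 = +0.0138 (running +0.0138)
  i=2: -3.9056·-1.2472 − 2.1821·-0.7280 = +6.4596 (running +6.4734)
  i=3: 2.1821·0.3326 − 1.7655·-1.2472 = +2.9277 (running +9.4011)
Area = |Σ|/2 = |9.4011|/2 = 4.7005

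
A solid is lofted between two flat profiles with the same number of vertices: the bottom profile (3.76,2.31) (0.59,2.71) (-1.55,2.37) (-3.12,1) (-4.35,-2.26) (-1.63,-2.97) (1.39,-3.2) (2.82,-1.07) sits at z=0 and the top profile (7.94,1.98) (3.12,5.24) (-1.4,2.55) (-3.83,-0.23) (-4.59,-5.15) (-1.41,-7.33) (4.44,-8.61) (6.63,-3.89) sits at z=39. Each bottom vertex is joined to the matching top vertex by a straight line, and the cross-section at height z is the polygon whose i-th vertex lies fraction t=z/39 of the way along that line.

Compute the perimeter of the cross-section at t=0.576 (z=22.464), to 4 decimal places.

Cross-section at t=0.576: each vertex is (1-t)·p0[i] + t·p1[i].
  v1: (1-0.576)·(3.76,2.31) + 0.576·(7.94,1.98) = (6.1677,2.1199)
  v2: (1-0.576)·(0.59,2.71) + 0.576·(3.12,5.24) = (2.0473,4.1673)
  v3: (1-0.576)·(-1.55,2.37) + 0.576·(-1.4,2.55) = (-1.4636,2.4737)
  v4: (1-0.576)·(-3.12,1) + 0.576·(-3.83,-0.23) = (-3.5290,0.2915)
  v5: (1-0.576)·(-4.35,-2.26) + 0.576·(-4.59,-5.15) = (-4.4882,-3.9246)
  v6: (1-0.576)·(-1.63,-2.97) + 0.576·(-1.41,-7.33) = (-1.5033,-5.4814)
  v7: (1-0.576)·(1.39,-3.2) + 0.576·(4.44,-8.61) = (3.1468,-6.3162)
  v8: (1-0.576)·(2.82,-1.07) + 0.576·(6.63,-3.89) = (5.0146,-2.6943)
Perimeter = Σ |v_{i+1} − v_i|:
  edge 1→2: √(-4.1204² + 2.0474²) = 4.6010 (running 4.6010)
  edge 2→3: √(-3.5109² + -1.6936²) = 3.8980 (running 8.4990)
  edge 3→4: √(-2.0654² + -2.1822²) = 3.0046 (running 11.5036)
  edge 4→5: √(-0.9593² + -4.2162²) = 4.3239 (running 15.8275)
  edge 5→6: √(2.9850² + -1.5567²) = 3.3665 (running 19.1940)
  edge 6→7: √(4.6501² + -0.8348²) = 4.7244 (running 23.9185)
  edge 7→8: √(1.8678² + 3.6218²) = 4.0751 (running 27.9935)
  edge 8→1: √(1.1531² + 4.8142²) = 4.9504 (running 32.9440)
Perimeter = 32.9440

Perimeter at t=0.576: 32.9440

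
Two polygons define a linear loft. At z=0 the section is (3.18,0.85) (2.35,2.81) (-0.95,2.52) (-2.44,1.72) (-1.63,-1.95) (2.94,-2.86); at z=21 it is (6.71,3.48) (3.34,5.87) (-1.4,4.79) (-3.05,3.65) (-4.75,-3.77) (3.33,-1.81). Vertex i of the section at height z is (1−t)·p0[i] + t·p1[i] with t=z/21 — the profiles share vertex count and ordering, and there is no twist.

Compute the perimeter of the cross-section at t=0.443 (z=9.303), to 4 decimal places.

Perimeter at t=0.443: 24.9009

Cross-section at t=0.443: each vertex is (1-t)·p0[i] + t·p1[i].
  v1: (1-0.443)·(3.18,0.85) + 0.443·(6.71,3.48) = (4.7438,2.0151)
  v2: (1-0.443)·(2.35,2.81) + 0.443·(3.34,5.87) = (2.7886,4.1656)
  v3: (1-0.443)·(-0.95,2.52) + 0.443·(-1.4,4.79) = (-1.1493,3.5256)
  v4: (1-0.443)·(-2.44,1.72) + 0.443·(-3.05,3.65) = (-2.7102,2.5750)
  v5: (1-0.443)·(-1.63,-1.95) + 0.443·(-4.75,-3.77) = (-3.0122,-2.7563)
  v6: (1-0.443)·(2.94,-2.86) + 0.443·(3.33,-1.81) = (3.1128,-2.3948)
Perimeter = Σ |v_{i+1} − v_i|:
  edge 1→2: √(-1.9552² + 2.1505²) = 2.9065 (running 2.9065)
  edge 2→3: √(-3.9379² + -0.6400²) = 3.9896 (running 6.8960)
  edge 3→4: √(-1.5609² + -0.9506²) = 1.8276 (running 8.7236)
  edge 4→5: √(-0.3019² + -5.3312²) = 5.3398 (running 14.0634)
  edge 5→6: √(6.1249² + 0.3614²) = 6.1356 (running 20.1990)
  edge 6→1: √(1.6310² + 4.4099²) = 4.7019 (running 24.9009)
Perimeter = 24.9009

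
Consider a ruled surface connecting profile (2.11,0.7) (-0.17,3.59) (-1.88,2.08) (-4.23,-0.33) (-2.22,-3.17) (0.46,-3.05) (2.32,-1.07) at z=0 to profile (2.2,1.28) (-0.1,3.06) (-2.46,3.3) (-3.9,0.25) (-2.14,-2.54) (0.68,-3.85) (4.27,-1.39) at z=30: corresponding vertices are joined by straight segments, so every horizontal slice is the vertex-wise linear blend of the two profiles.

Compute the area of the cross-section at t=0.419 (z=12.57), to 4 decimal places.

Area at t=0.419: 30.5723

Cross-section at t=0.419: each vertex is (1-t)·p0[i] + t·p1[i].
  v1: (1-0.419)·(2.11,0.7) + 0.419·(2.2,1.28) = (2.1477,0.9430)
  v2: (1-0.419)·(-0.17,3.59) + 0.419·(-0.1,3.06) = (-0.1407,3.3679)
  v3: (1-0.419)·(-1.88,2.08) + 0.419·(-2.46,3.3) = (-2.1230,2.5912)
  v4: (1-0.419)·(-4.23,-0.33) + 0.419·(-3.9,0.25) = (-4.0917,-0.0870)
  v5: (1-0.419)·(-2.22,-3.17) + 0.419·(-2.14,-2.54) = (-2.1865,-2.9060)
  v6: (1-0.419)·(0.46,-3.05) + 0.419·(0.68,-3.85) = (0.5522,-3.3852)
  v7: (1-0.419)·(2.32,-1.07) + 0.419·(4.27,-1.39) = (3.1370,-1.2041)
Shoelace sum Σ(x_i·y_{i+1} − x_{i+1}·y_i):
  i=1: 2.1477·3.3679 − -0.1407·0.9430 = +7.3660 (running +7.3660)
  i=2: -0.1407·2.5912 − -2.1230·3.3679 = +6.7857 (running +14.1517)
  i=3: -2.1230·-0.0870 − -4.0917·2.5912 = +10.7871 (running +24.9387)
  i=4: -4.0917·-2.9060 − -2.1865·-0.0870 = +11.7005 (running +36.6393)
  i=5: -2.1865·-3.3852 − 0.5522·-2.9060 = +9.0063 (running +45.6456)
  i=6: 0.5522·-1.2041 − 3.1370·-3.3852 = +9.9547 (running +55.6002)
  i=7: 3.1370·0.9430 − 2.1477·-1.2041 = +5.5443 (running +61.1446)
Area = |Σ|/2 = |61.1446|/2 = 30.5723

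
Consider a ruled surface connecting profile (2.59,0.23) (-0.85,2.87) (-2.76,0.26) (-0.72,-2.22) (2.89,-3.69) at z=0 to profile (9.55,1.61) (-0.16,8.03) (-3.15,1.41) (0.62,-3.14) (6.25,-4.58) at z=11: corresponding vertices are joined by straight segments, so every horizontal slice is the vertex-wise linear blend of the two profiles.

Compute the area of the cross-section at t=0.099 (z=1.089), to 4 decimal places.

Area at t=0.099: 25.2331

Cross-section at t=0.099: each vertex is (1-t)·p0[i] + t·p1[i].
  v1: (1-0.099)·(2.59,0.23) + 0.099·(9.55,1.61) = (3.2790,0.3666)
  v2: (1-0.099)·(-0.85,2.87) + 0.099·(-0.16,8.03) = (-0.7817,3.3808)
  v3: (1-0.099)·(-2.76,0.26) + 0.099·(-3.15,1.41) = (-2.7986,0.3739)
  v4: (1-0.099)·(-0.72,-2.22) + 0.099·(0.62,-3.14) = (-0.5873,-2.3111)
  v5: (1-0.099)·(2.89,-3.69) + 0.099·(6.25,-4.58) = (3.2226,-3.7781)
Shoelace sum Σ(x_i·y_{i+1} − x_{i+1}·y_i):
  i=1: 3.2790·3.3808 − -0.7817·0.3666 = +11.3725 (running +11.3725)
  i=2: -0.7817·0.3739 − -2.7986·3.3808 = +9.1694 (running +20.5419)
  i=3: -2.7986·-2.3111 − -0.5873·0.3739 = +6.6874 (running +27.2293)
  i=4: -0.5873·-3.7781 − 3.2226·-2.3111 = +9.6668 (running +36.8961)
  i=5: 3.2226·0.3666 − 3.2790·-3.7781 = +13.5701 (running +50.4662)
Area = |Σ|/2 = |50.4662|/2 = 25.2331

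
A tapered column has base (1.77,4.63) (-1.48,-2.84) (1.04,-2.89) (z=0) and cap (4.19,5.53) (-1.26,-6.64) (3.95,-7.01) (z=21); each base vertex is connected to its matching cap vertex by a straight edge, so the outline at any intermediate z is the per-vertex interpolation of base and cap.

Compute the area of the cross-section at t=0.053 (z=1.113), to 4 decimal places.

Cross-section at t=0.053: each vertex is (1-t)·p0[i] + t·p1[i].
  v1: (1-0.053)·(1.77,4.63) + 0.053·(4.19,5.53) = (1.8983,4.6777)
  v2: (1-0.053)·(-1.48,-2.84) + 0.053·(-1.26,-6.64) = (-1.4683,-3.0414)
  v3: (1-0.053)·(1.04,-2.89) + 0.053·(3.95,-7.01) = (1.1942,-3.1084)
Shoelace sum Σ(x_i·y_{i+1} − x_{i+1}·y_i):
  i=1: 1.8983·-3.0414 − -1.4683·4.6777 = +1.0951 (running +1.0951)
  i=2: -1.4683·-3.1084 − 1.1942·-3.0414 = +8.1963 (running +9.2913)
  i=3: 1.1942·4.6777 − 1.8983·-3.1084 = +11.4867 (running +20.7781)
Area = |Σ|/2 = |20.7781|/2 = 10.3890

Area at t=0.053: 10.3890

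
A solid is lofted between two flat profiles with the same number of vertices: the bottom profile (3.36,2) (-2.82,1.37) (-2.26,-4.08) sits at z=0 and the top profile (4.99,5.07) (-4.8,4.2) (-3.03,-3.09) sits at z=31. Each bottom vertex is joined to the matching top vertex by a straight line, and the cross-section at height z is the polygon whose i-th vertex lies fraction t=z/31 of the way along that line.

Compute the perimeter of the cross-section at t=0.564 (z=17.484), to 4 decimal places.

Cross-section at t=0.564: each vertex is (1-t)·p0[i] + t·p1[i].
  v1: (1-0.564)·(3.36,2) + 0.564·(4.99,5.07) = (4.2793,3.7315)
  v2: (1-0.564)·(-2.82,1.37) + 0.564·(-4.8,4.2) = (-3.9367,2.9661)
  v3: (1-0.564)·(-2.26,-4.08) + 0.564·(-3.03,-3.09) = (-2.6943,-3.5216)
Perimeter = Σ |v_{i+1} − v_i|:
  edge 1→2: √(-8.2160² + -0.7654²) = 8.2516 (running 8.2516)
  edge 2→3: √(1.2424² + -6.4878²) = 6.6057 (running 14.8573)
  edge 3→1: √(6.9736² + 7.2531²) = 10.0618 (running 24.9190)
Perimeter = 24.9190

Perimeter at t=0.564: 24.9190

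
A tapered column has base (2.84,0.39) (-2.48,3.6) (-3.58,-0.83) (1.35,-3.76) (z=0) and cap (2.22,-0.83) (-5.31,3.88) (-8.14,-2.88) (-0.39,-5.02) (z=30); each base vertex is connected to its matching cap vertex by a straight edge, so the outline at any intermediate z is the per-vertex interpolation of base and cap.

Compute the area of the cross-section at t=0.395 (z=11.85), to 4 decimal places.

Cross-section at t=0.395: each vertex is (1-t)·p0[i] + t·p1[i].
  v1: (1-0.395)·(2.84,0.39) + 0.395·(2.22,-0.83) = (2.5951,-0.0919)
  v2: (1-0.395)·(-2.48,3.6) + 0.395·(-5.31,3.88) = (-3.5978,3.7106)
  v3: (1-0.395)·(-3.58,-0.83) + 0.395·(-8.14,-2.88) = (-5.3812,-1.6397)
  v4: (1-0.395)·(1.35,-3.76) + 0.395·(-0.39,-5.02) = (0.6627,-4.2577)
Shoelace sum Σ(x_i·y_{i+1} − x_{i+1}·y_i):
  i=1: 2.5951·3.7106 − -3.5978·-0.0919 = +9.2987 (running +9.2987)
  i=2: -3.5978·-1.6397 − -5.3812·3.7106 = +25.8671 (running +35.1658)
  i=3: -5.3812·-4.2577 − 0.6627·-1.6397 = +23.9982 (running +59.1640)
  i=4: 0.6627·-0.0919 − 2.5951·-4.2577 = +10.9883 (running +70.1522)
Area = |Σ|/2 = |70.1522|/2 = 35.0761

Area at t=0.395: 35.0761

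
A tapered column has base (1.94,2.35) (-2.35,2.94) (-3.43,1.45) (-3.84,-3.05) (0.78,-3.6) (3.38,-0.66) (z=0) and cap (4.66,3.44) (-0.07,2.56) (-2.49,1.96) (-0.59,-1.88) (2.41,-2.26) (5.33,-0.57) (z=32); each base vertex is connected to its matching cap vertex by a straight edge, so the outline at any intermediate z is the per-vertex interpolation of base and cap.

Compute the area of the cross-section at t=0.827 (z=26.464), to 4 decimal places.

Cross-section at t=0.827: each vertex is (1-t)·p0[i] + t·p1[i].
  v1: (1-0.827)·(1.94,2.35) + 0.827·(4.66,3.44) = (4.1894,3.2514)
  v2: (1-0.827)·(-2.35,2.94) + 0.827·(-0.07,2.56) = (-0.4644,2.6257)
  v3: (1-0.827)·(-3.43,1.45) + 0.827·(-2.49,1.96) = (-2.6526,1.8718)
  v4: (1-0.827)·(-3.84,-3.05) + 0.827·(-0.59,-1.88) = (-1.1522,-2.0824)
  v5: (1-0.827)·(0.78,-3.6) + 0.827·(2.41,-2.26) = (2.1280,-2.4918)
  v6: (1-0.827)·(3.38,-0.66) + 0.827·(5.33,-0.57) = (4.9927,-0.5856)
Shoelace sum Σ(x_i·y_{i+1} − x_{i+1}·y_i):
  i=1: 4.1894·2.6257 − -0.4644·3.2514 = +12.5105 (running +12.5105)
  i=2: -0.4644·1.8718 − -2.6526·2.6257 = +6.0958 (running +18.6062)
  i=3: -2.6526·-2.0824 − -1.1522·1.8718 = +7.6806 (running +26.2868)
  i=4: -1.1522·-2.4918 − 2.1280·-2.0824 = +7.3026 (running +33.5894)
  i=5: 2.1280·-0.5856 − 4.9927·-2.4918 = +11.1947 (running +44.7841)
  i=6: 4.9927·3.2514 − 4.1894·-0.5856 = +18.6865 (running +63.4706)
Area = |Σ|/2 = |63.4706|/2 = 31.7353

Area at t=0.827: 31.7353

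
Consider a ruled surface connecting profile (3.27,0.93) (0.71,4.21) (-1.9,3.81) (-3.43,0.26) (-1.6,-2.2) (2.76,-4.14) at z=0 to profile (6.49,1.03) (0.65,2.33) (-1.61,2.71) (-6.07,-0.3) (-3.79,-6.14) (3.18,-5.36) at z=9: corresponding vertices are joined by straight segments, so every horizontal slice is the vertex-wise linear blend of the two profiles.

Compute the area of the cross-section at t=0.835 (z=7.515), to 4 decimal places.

Area at t=0.835: 68.4308

Cross-section at t=0.835: each vertex is (1-t)·p0[i] + t·p1[i].
  v1: (1-0.835)·(3.27,0.93) + 0.835·(6.49,1.03) = (5.9587,1.0135)
  v2: (1-0.835)·(0.71,4.21) + 0.835·(0.65,2.33) = (0.6599,2.6402)
  v3: (1-0.835)·(-1.9,3.81) + 0.835·(-1.61,2.71) = (-1.6579,2.8915)
  v4: (1-0.835)·(-3.43,0.26) + 0.835·(-6.07,-0.3) = (-5.6344,-0.2076)
  v5: (1-0.835)·(-1.6,-2.2) + 0.835·(-3.79,-6.14) = (-3.4287,-5.4899)
  v6: (1-0.835)·(2.76,-4.14) + 0.835·(3.18,-5.36) = (3.1107,-5.1587)
Shoelace sum Σ(x_i·y_{i+1} − x_{i+1}·y_i):
  i=1: 5.9587·2.6402 − 0.6599·1.0135 = +15.0634 (running +15.0634)
  i=2: 0.6599·2.8915 − -1.6579·2.6402 = +6.2852 (running +21.3485)
  i=3: -1.6579·-0.2076 − -5.6344·2.8915 = +16.6360 (running +37.9845)
  i=4: -5.6344·-5.4899 − -3.4287·-0.2076 = +30.2205 (running +68.2050)
  i=5: -3.4287·-5.1587 − 3.1107·-5.4899 = +34.7648 (running +102.9699)
  i=6: 3.1107·1.0135 − 5.9587·-5.1587 = +33.8918 (running +136.8617)
Area = |Σ|/2 = |136.8617|/2 = 68.4308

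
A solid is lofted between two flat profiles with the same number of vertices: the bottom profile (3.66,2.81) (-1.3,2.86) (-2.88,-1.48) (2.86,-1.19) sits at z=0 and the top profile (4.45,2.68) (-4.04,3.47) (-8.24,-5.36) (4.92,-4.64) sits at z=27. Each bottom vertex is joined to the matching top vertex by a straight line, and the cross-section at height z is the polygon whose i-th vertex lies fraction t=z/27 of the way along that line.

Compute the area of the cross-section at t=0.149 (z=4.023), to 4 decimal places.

Area at t=0.149: 29.1737

Cross-section at t=0.149: each vertex is (1-t)·p0[i] + t·p1[i].
  v1: (1-0.149)·(3.66,2.81) + 0.149·(4.45,2.68) = (3.7777,2.7906)
  v2: (1-0.149)·(-1.3,2.86) + 0.149·(-4.04,3.47) = (-1.7083,2.9509)
  v3: (1-0.149)·(-2.88,-1.48) + 0.149·(-8.24,-5.36) = (-3.6786,-2.0581)
  v4: (1-0.149)·(2.86,-1.19) + 0.149·(4.92,-4.64) = (3.1669,-1.7040)
Shoelace sum Σ(x_i·y_{i+1} − x_{i+1}·y_i):
  i=1: 3.7777·2.9509 − -1.7083·2.7906 = +15.9147 (running +15.9147)
  i=2: -1.7083·-2.0581 − -3.6786·2.9509 = +14.3711 (running +30.2858)
  i=3: -3.6786·-1.7040 − 3.1669·-2.0581 = +12.7865 (running +43.0723)
  i=4: 3.1669·2.7906 − 3.7777·-1.7040 = +15.2752 (running +58.3475)
Area = |Σ|/2 = |58.3475|/2 = 29.1737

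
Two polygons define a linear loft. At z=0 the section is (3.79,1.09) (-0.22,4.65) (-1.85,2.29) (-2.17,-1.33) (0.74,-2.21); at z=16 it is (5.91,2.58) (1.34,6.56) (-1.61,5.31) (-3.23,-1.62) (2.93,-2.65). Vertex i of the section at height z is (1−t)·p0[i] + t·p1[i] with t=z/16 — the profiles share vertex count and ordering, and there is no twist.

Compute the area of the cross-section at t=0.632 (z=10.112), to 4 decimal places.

Cross-section at t=0.632: each vertex is (1-t)·p0[i] + t·p1[i].
  v1: (1-0.632)·(3.79,1.09) + 0.632·(5.91,2.58) = (5.1298,2.0317)
  v2: (1-0.632)·(-0.22,4.65) + 0.632·(1.34,6.56) = (0.7659,5.8571)
  v3: (1-0.632)·(-1.85,2.29) + 0.632·(-1.61,5.31) = (-1.6983,4.1986)
  v4: (1-0.632)·(-2.17,-1.33) + 0.632·(-3.23,-1.62) = (-2.8399,-1.5133)
  v5: (1-0.632)·(0.74,-2.21) + 0.632·(2.93,-2.65) = (2.1241,-2.4881)
Shoelace sum Σ(x_i·y_{i+1} − x_{i+1}·y_i):
  i=1: 5.1298·5.8571 − 0.7659·2.0317 = +28.4900 (running +28.4900)
  i=2: 0.7659·4.1986 − -1.6983·5.8571 = +13.1631 (running +41.6531)
  i=3: -1.6983·-1.5133 − -2.8399·4.1986 = +14.4938 (running +56.1469)
  i=4: -2.8399·-2.4881 − 2.1241·-1.5133 = +10.2803 (running +66.4272)
  i=5: 2.1241·2.0317 − 5.1298·-2.4881 = +17.0789 (running +83.5061)
Area = |Σ|/2 = |83.5061|/2 = 41.7530

Area at t=0.632: 41.7530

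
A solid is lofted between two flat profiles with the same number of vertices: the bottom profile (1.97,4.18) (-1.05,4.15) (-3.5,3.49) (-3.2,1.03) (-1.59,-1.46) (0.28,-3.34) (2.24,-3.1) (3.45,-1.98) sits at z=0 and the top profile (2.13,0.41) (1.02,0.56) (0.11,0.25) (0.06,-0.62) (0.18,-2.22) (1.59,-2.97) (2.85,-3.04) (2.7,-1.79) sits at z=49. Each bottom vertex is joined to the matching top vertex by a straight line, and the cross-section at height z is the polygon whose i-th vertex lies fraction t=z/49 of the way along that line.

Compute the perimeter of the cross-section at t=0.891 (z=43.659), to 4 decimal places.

Perimeter at t=0.891: 12.2104

Cross-section at t=0.891: each vertex is (1-t)·p0[i] + t·p1[i].
  v1: (1-0.891)·(1.97,4.18) + 0.891·(2.13,0.41) = (2.1126,0.8209)
  v2: (1-0.891)·(-1.05,4.15) + 0.891·(1.02,0.56) = (0.7944,0.9513)
  v3: (1-0.891)·(-3.5,3.49) + 0.891·(0.11,0.25) = (-0.2835,0.6032)
  v4: (1-0.891)·(-3.2,1.03) + 0.891·(0.06,-0.62) = (-0.2953,-0.4402)
  v5: (1-0.891)·(-1.59,-1.46) + 0.891·(0.18,-2.22) = (-0.0129,-2.1372)
  v6: (1-0.891)·(0.28,-3.34) + 0.891·(1.59,-2.97) = (1.4472,-3.0103)
  v7: (1-0.891)·(2.24,-3.1) + 0.891·(2.85,-3.04) = (2.7835,-3.0465)
  v8: (1-0.891)·(3.45,-1.98) + 0.891·(2.7,-1.79) = (2.7818,-1.8107)
Perimeter = Σ |v_{i+1} − v_i|:
  edge 1→2: √(-1.3182² + 0.1304²) = 1.3246 (running 1.3246)
  edge 2→3: √(-1.0779² + -0.3482²) = 1.1327 (running 2.4573)
  edge 3→4: √(-0.0119² + -1.0433²) = 1.0434 (running 3.5007)
  edge 4→5: √(0.2824² + -1.6970²) = 1.7203 (running 5.2210)
  edge 5→6: √(1.4601² + -0.8732²) = 1.7013 (running 6.9223)
  edge 6→7: √(1.3363² + -0.0362²) = 1.3368 (running 8.2591)
  edge 7→8: √(-0.0018² + 1.2358²) = 1.2358 (running 9.4950)
  edge 8→1: √(-0.6692² + 2.6316²) = 2.7154 (running 12.2104)
Perimeter = 12.2104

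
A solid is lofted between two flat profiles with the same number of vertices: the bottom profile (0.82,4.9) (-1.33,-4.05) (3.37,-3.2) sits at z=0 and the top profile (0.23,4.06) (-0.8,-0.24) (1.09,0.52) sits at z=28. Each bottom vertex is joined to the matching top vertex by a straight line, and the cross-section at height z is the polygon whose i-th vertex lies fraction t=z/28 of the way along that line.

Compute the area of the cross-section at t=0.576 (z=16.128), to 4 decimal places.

Area at t=0.576: 9.0622

Cross-section at t=0.576: each vertex is (1-t)·p0[i] + t·p1[i].
  v1: (1-0.576)·(0.82,4.9) + 0.576·(0.23,4.06) = (0.4802,4.4162)
  v2: (1-0.576)·(-1.33,-4.05) + 0.576·(-0.8,-0.24) = (-1.0247,-1.8554)
  v3: (1-0.576)·(3.37,-3.2) + 0.576·(1.09,0.52) = (2.0567,-1.0573)
Shoelace sum Σ(x_i·y_{i+1} − x_{i+1}·y_i):
  i=1: 0.4802·-1.8554 − -1.0247·4.4162 = +3.6344 (running +3.6344)
  i=2: -1.0247·-1.0573 − 2.0567·-1.8554 = +4.8995 (running +8.5340)
  i=3: 2.0567·4.4162 − 0.4802·-1.0573 = +9.5905 (running +18.1244)
Area = |Σ|/2 = |18.1244|/2 = 9.0622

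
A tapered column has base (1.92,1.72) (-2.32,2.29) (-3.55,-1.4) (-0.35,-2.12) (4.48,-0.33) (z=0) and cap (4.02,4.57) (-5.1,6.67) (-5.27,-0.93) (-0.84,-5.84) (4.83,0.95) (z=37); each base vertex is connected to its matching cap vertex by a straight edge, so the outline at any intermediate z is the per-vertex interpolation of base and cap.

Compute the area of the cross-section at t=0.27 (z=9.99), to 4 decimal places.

Cross-section at t=0.27: each vertex is (1-t)·p0[i] + t·p1[i].
  v1: (1-0.27)·(1.92,1.72) + 0.27·(4.02,4.57) = (2.4870,2.4895)
  v2: (1-0.27)·(-2.32,2.29) + 0.27·(-5.1,6.67) = (-3.0706,3.4726)
  v3: (1-0.27)·(-3.55,-1.4) + 0.27·(-5.27,-0.93) = (-4.0144,-1.2731)
  v4: (1-0.27)·(-0.35,-2.12) + 0.27·(-0.84,-5.84) = (-0.4823,-3.1244)
  v5: (1-0.27)·(4.48,-0.33) + 0.27·(4.83,0.95) = (4.5745,0.0156)
Shoelace sum Σ(x_i·y_{i+1} − x_{i+1}·y_i):
  i=1: 2.4870·3.4726 − -3.0706·2.4895 = +16.2806 (running +16.2806)
  i=2: -3.0706·-1.2731 − -4.0144·3.4726 = +17.8496 (running +34.1302)
  i=3: -4.0144·-3.1244 − -0.4823·-1.2731 = +11.9286 (running +46.0588)
  i=4: -0.4823·0.0156 − 4.5745·-3.1244 = +14.2850 (running +60.3438)
  i=5: 4.5745·2.4895 − 2.4870·0.0156 = +11.3494 (running +71.6932)
Area = |Σ|/2 = |71.6932|/2 = 35.8466

Area at t=0.27: 35.8466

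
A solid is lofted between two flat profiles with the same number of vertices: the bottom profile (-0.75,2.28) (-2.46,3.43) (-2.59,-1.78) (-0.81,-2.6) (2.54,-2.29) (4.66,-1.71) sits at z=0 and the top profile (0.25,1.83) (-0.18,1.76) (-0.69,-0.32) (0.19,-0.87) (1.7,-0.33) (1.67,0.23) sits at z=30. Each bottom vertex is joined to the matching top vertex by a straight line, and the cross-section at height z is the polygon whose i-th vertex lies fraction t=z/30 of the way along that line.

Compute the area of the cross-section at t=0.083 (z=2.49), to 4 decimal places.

Area at t=0.083: 20.7365

Cross-section at t=0.083: each vertex is (1-t)·p0[i] + t·p1[i].
  v1: (1-0.083)·(-0.75,2.28) + 0.083·(0.25,1.83) = (-0.6670,2.2426)
  v2: (1-0.083)·(-2.46,3.43) + 0.083·(-0.18,1.76) = (-2.2708,3.2914)
  v3: (1-0.083)·(-2.59,-1.78) + 0.083·(-0.69,-0.32) = (-2.4323,-1.6588)
  v4: (1-0.083)·(-0.81,-2.6) + 0.083·(0.19,-0.87) = (-0.7270,-2.4564)
  v5: (1-0.083)·(2.54,-2.29) + 0.083·(1.7,-0.33) = (2.4703,-2.1273)
  v6: (1-0.083)·(4.66,-1.71) + 0.083·(1.67,0.23) = (4.4118,-1.5490)
Shoelace sum Σ(x_i·y_{i+1} − x_{i+1}·y_i):
  i=1: -0.6670·3.2914 − -2.2708·2.2426 = +2.8972 (running +2.8972)
  i=2: -2.2708·-1.6588 − -2.4323·3.2914 = +11.7724 (running +14.6696)
  i=3: -2.4323·-2.4564 − -0.7270·-1.6588 = +4.7688 (running +19.4384)
  i=4: -0.7270·-2.1273 − 2.4703·-2.4564 = +7.6146 (running +27.0529)
  i=5: 2.4703·-1.5490 − 4.4118·-2.1273 = +5.5590 (running +32.6119)
  i=6: 4.4118·2.2426 − -0.6670·-1.5490 = +8.8610 (running +41.4729)
Area = |Σ|/2 = |41.4729|/2 = 20.7365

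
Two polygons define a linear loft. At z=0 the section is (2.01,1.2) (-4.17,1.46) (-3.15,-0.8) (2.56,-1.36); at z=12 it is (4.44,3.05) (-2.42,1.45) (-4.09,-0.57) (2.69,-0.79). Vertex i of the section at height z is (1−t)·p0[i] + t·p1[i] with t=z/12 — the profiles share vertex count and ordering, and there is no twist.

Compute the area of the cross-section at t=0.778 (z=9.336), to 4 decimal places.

Area at t=0.778: 18.1332

Cross-section at t=0.778: each vertex is (1-t)·p0[i] + t·p1[i].
  v1: (1-0.778)·(2.01,1.2) + 0.778·(4.44,3.05) = (3.9005,2.6393)
  v2: (1-0.778)·(-4.17,1.46) + 0.778·(-2.42,1.45) = (-2.8085,1.4522)
  v3: (1-0.778)·(-3.15,-0.8) + 0.778·(-4.09,-0.57) = (-3.8813,-0.6211)
  v4: (1-0.778)·(2.56,-1.36) + 0.778·(2.69,-0.79) = (2.6611,-0.9165)
Shoelace sum Σ(x_i·y_{i+1} − x_{i+1}·y_i):
  i=1: 3.9005·1.4522 − -2.8085·2.6393 = +13.0769 (running +13.0769)
  i=2: -2.8085·-0.6211 − -3.8813·1.4522 = +7.3808 (running +20.4577)
  i=3: -3.8813·-0.9165 − 2.6611·-0.6211 = +5.2101 (running +25.6678)
  i=4: 2.6611·2.6393 − 3.9005·-0.9165 = +10.5985 (running +36.2664)
Area = |Σ|/2 = |36.2664|/2 = 18.1332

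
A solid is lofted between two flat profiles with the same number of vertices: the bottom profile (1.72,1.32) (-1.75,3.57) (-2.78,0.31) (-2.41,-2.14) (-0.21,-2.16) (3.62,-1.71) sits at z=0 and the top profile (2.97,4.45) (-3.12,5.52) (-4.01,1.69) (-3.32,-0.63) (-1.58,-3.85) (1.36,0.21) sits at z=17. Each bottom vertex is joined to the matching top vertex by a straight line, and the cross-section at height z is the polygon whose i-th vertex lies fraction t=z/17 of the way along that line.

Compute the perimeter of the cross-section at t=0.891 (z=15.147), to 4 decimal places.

Perimeter at t=0.891: 24.6584

Cross-section at t=0.891: each vertex is (1-t)·p0[i] + t·p1[i].
  v1: (1-0.891)·(1.72,1.32) + 0.891·(2.97,4.45) = (2.8338,4.1088)
  v2: (1-0.891)·(-1.75,3.57) + 0.891·(-3.12,5.52) = (-2.9707,5.3074)
  v3: (1-0.891)·(-2.78,0.31) + 0.891·(-4.01,1.69) = (-3.8759,1.5396)
  v4: (1-0.891)·(-2.41,-2.14) + 0.891·(-3.32,-0.63) = (-3.2208,-0.7946)
  v5: (1-0.891)·(-0.21,-2.16) + 0.891·(-1.58,-3.85) = (-1.4307,-3.6658)
  v6: (1-0.891)·(3.62,-1.71) + 0.891·(1.36,0.21) = (1.6063,0.0007)
Perimeter = Σ |v_{i+1} − v_i|:
  edge 1→2: √(-5.8044² + 1.1986²) = 5.9269 (running 5.9269)
  edge 2→3: √(-0.9053² + -3.7679²) = 3.8751 (running 9.8020)
  edge 3→4: √(0.6551² + -2.3342²) = 2.4244 (running 12.2263)
  edge 4→5: √(1.7901² + -2.8712²) = 3.3835 (running 15.6099)
  edge 5→6: √(3.0370² + 3.6665²) = 4.7610 (running 20.3708)
  edge 6→1: √(1.2274² + 4.1081²) = 4.2876 (running 24.6584)
Perimeter = 24.6584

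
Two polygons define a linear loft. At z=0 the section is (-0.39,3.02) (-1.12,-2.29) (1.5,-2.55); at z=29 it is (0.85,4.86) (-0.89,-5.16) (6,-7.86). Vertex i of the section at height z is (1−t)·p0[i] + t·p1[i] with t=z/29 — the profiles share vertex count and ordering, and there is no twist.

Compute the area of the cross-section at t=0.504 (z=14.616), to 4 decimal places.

Area at t=0.504: 19.2569

Cross-section at t=0.504: each vertex is (1-t)·p0[i] + t·p1[i].
  v1: (1-0.504)·(-0.39,3.02) + 0.504·(0.85,4.86) = (0.2350,3.9474)
  v2: (1-0.504)·(-1.12,-2.29) + 0.504·(-0.89,-5.16) = (-1.0041,-3.7365)
  v3: (1-0.504)·(1.5,-2.55) + 0.504·(6,-7.86) = (3.7680,-5.2262)
Shoelace sum Σ(x_i·y_{i+1} − x_{i+1}·y_i):
  i=1: 0.2350·-3.7365 − -1.0041·3.9474 = +3.0855 (running +3.0855)
  i=2: -1.0041·-5.2262 − 3.7680·-3.7365 = +19.3266 (running +22.4122)
  i=3: 3.7680·3.9474 − 0.2350·-5.2262 = +16.1016 (running +38.5138)
Area = |Σ|/2 = |38.5138|/2 = 19.2569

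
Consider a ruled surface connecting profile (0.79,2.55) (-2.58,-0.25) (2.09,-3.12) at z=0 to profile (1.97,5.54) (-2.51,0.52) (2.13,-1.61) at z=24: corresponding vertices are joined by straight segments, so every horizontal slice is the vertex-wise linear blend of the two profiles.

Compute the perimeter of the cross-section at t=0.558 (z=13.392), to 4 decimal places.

Cross-section at t=0.558: each vertex is (1-t)·p0[i] + t·p1[i].
  v1: (1-0.558)·(0.79,2.55) + 0.558·(1.97,5.54) = (1.4484,4.2184)
  v2: (1-0.558)·(-2.58,-0.25) + 0.558·(-2.51,0.52) = (-2.5409,0.1797)
  v3: (1-0.558)·(2.09,-3.12) + 0.558·(2.13,-1.61) = (2.1123,-2.2774)
Perimeter = Σ |v_{i+1} − v_i|:
  edge 1→2: √(-3.9894² + -4.0388²) = 5.6769 (running 5.6769)
  edge 2→3: √(4.6533² + -2.4571²) = 5.2621 (running 10.9390)
  edge 3→1: √(-0.6639² + 6.4958²) = 6.5297 (running 17.4687)
Perimeter = 17.4687

Perimeter at t=0.558: 17.4687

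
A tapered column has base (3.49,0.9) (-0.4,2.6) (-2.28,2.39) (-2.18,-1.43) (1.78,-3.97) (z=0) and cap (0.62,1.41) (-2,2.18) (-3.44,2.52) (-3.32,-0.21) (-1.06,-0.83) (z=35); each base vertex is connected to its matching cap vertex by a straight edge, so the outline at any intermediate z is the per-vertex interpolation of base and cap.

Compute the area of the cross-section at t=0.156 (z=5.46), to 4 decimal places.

Cross-section at t=0.156: each vertex is (1-t)·p0[i] + t·p1[i].
  v1: (1-0.156)·(3.49,0.9) + 0.156·(0.62,1.41) = (3.0423,0.9796)
  v2: (1-0.156)·(-0.4,2.6) + 0.156·(-2,2.18) = (-0.6496,2.5345)
  v3: (1-0.156)·(-2.28,2.39) + 0.156·(-3.44,2.52) = (-2.4610,2.4103)
  v4: (1-0.156)·(-2.18,-1.43) + 0.156·(-3.32,-0.21) = (-2.3578,-1.2397)
  v5: (1-0.156)·(1.78,-3.97) + 0.156·(-1.06,-0.83) = (1.3370,-3.4802)
Shoelace sum Σ(x_i·y_{i+1} − x_{i+1}·y_i):
  i=1: 3.0423·2.5345 − -0.6496·0.9796 = +8.3469 (running +8.3469)
  i=2: -0.6496·2.4103 − -2.4610·2.5345 = +4.6715 (running +13.0185)
  i=3: -2.4610·-1.2397 − -2.3578·2.4103 = +8.7339 (running +21.7523)
  i=4: -2.3578·-3.4802 − 1.3370·-1.2397 = +9.8631 (running +31.6154)
  i=5: 1.3370·0.9796 − 3.0423·-3.4802 = +11.8973 (running +43.5126)
Area = |Σ|/2 = |43.5126|/2 = 21.7563

Area at t=0.156: 21.7563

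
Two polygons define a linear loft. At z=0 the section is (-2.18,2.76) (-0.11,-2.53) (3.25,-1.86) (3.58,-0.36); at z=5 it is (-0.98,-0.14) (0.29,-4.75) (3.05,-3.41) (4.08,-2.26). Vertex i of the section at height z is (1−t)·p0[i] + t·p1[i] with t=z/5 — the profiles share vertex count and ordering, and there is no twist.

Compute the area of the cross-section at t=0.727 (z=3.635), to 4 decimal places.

Cross-section at t=0.727: each vertex is (1-t)·p0[i] + t·p1[i].
  v1: (1-0.727)·(-2.18,2.76) + 0.727·(-0.98,-0.14) = (-1.3076,0.6517)
  v2: (1-0.727)·(-0.11,-2.53) + 0.727·(0.29,-4.75) = (0.1808,-4.1439)
  v3: (1-0.727)·(3.25,-1.86) + 0.727·(3.05,-3.41) = (3.1046,-2.9869)
  v4: (1-0.727)·(3.58,-0.36) + 0.727·(4.08,-2.26) = (3.9435,-1.7413)
Shoelace sum Σ(x_i·y_{i+1} − x_{i+1}·y_i):
  i=1: -1.3076·-4.1439 − 0.1808·0.6517 = +5.3008 (running +5.3008)
  i=2: 0.1808·-2.9869 − 3.1046·-4.1439 = +12.3253 (running +17.6260)
  i=3: 3.1046·-1.7413 − 3.9435·-2.9869 = +6.3726 (running +23.9986)
  i=4: 3.9435·0.6517 − -1.3076·-1.7413 = +0.2931 (running +24.2917)
Area = |Σ|/2 = |24.2917|/2 = 12.1459

Area at t=0.727: 12.1459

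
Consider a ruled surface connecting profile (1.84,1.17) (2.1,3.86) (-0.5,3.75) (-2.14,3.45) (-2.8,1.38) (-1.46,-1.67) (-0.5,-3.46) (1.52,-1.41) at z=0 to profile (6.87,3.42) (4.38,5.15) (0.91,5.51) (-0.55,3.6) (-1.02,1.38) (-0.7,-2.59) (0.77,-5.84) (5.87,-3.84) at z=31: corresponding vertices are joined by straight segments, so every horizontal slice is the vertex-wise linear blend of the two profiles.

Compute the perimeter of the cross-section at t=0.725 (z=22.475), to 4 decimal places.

Cross-section at t=0.725: each vertex is (1-t)·p0[i] + t·p1[i].
  v1: (1-0.725)·(1.84,1.17) + 0.725·(6.87,3.42) = (5.4867,2.8012)
  v2: (1-0.725)·(2.1,3.86) + 0.725·(4.38,5.15) = (3.7530,4.7953)
  v3: (1-0.725)·(-0.5,3.75) + 0.725·(0.91,5.51) = (0.5222,5.0260)
  v4: (1-0.725)·(-2.14,3.45) + 0.725·(-0.55,3.6) = (-0.9873,3.5587)
  v5: (1-0.725)·(-2.8,1.38) + 0.725·(-1.02,1.38) = (-1.5095,1.3800)
  v6: (1-0.725)·(-1.46,-1.67) + 0.725·(-0.7,-2.59) = (-0.9090,-2.3370)
  v7: (1-0.725)·(-0.5,-3.46) + 0.725·(0.77,-5.84) = (0.4208,-5.1855)
  v8: (1-0.725)·(1.52,-1.41) + 0.725·(5.87,-3.84) = (4.6738,-3.1717)
Perimeter = Σ |v_{i+1} − v_i|:
  edge 1→2: √(-1.7337² + 1.9940²) = 2.6423 (running 2.6423)
  edge 2→3: √(-3.2308² + 0.2307²) = 3.2390 (running 5.8813)
  edge 3→4: √(-1.5095² + -1.4672²) = 2.1051 (running 7.9864)
  edge 4→5: √(-0.5222² + -2.1787²) = 2.2405 (running 10.2269)
  edge 5→6: √(0.6005² + -3.7170²) = 3.7652 (running 13.9921)
  edge 6→7: √(1.3297² + -2.8485²) = 3.1436 (running 17.1357)
  edge 7→8: √(4.2530² + 2.0138²) = 4.7057 (running 21.8413)
  edge 8→1: √(0.8130² + 5.9730²) = 6.0281 (running 27.8694)
Perimeter = 27.8694

Perimeter at t=0.725: 27.8694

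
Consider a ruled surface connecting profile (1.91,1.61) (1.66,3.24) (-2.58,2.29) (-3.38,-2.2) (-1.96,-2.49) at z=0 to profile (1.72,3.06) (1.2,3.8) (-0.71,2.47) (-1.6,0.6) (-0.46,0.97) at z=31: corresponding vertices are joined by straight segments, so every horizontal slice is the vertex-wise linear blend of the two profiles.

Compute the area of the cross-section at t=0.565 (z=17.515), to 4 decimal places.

Cross-section at t=0.565: each vertex is (1-t)·p0[i] + t·p1[i].
  v1: (1-0.565)·(1.91,1.61) + 0.565·(1.72,3.06) = (1.8026,2.4293)
  v2: (1-0.565)·(1.66,3.24) + 0.565·(1.2,3.8) = (1.4001,3.5564)
  v3: (1-0.565)·(-2.58,2.29) + 0.565·(-0.71,2.47) = (-1.5234,2.3917)
  v4: (1-0.565)·(-3.38,-2.2) + 0.565·(-1.6,0.6) = (-2.3743,-0.6180)
  v5: (1-0.565)·(-1.96,-2.49) + 0.565·(-0.46,0.97) = (-1.1125,-0.5351)
Shoelace sum Σ(x_i·y_{i+1} − x_{i+1}·y_i):
  i=1: 1.8026·3.5564 − 1.4001·2.4293 = +3.0098 (running +3.0098)
  i=2: 1.4001·2.3917 − -1.5234·3.5564 = +8.7666 (running +11.7764)
  i=3: -1.5234·-0.6180 − -2.3743·2.3917 = +6.6201 (running +18.3965)
  i=4: -2.3743·-0.5351 − -1.1125·-0.6180 = +0.5830 (running +18.9794)
  i=5: -1.1125·2.4293 − 1.8026·-0.5351 = -1.7379 (running +17.2415)
Area = |Σ|/2 = |17.2415|/2 = 8.6207

Area at t=0.565: 8.6207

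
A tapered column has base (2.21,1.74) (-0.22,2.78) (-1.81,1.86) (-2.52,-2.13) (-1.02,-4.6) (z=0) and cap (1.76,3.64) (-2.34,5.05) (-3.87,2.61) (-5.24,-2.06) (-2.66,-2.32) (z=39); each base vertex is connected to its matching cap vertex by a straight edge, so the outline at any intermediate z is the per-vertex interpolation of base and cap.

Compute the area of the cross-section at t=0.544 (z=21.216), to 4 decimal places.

Area at t=0.544: 23.1445

Cross-section at t=0.544: each vertex is (1-t)·p0[i] + t·p1[i].
  v1: (1-0.544)·(2.21,1.74) + 0.544·(1.76,3.64) = (1.9652,2.7736)
  v2: (1-0.544)·(-0.22,2.78) + 0.544·(-2.34,5.05) = (-1.3733,4.0149)
  v3: (1-0.544)·(-1.81,1.86) + 0.544·(-3.87,2.61) = (-2.9306,2.2680)
  v4: (1-0.544)·(-2.52,-2.13) + 0.544·(-5.24,-2.06) = (-3.9997,-2.0919)
  v5: (1-0.544)·(-1.02,-4.6) + 0.544·(-2.66,-2.32) = (-1.9122,-3.3597)
Shoelace sum Σ(x_i·y_{i+1} − x_{i+1}·y_i):
  i=1: 1.9652·4.0149 − -1.3733·2.7736 = +11.6990 (running +11.6990)
  i=2: -1.3733·2.2680 − -2.9306·4.0149 = +8.6516 (running +20.3505)
  i=3: -2.9306·-2.0919 − -3.9997·2.2680 = +15.2019 (running +35.5525)
  i=4: -3.9997·-3.3597 − -1.9122·-2.0919 = +9.4376 (running +44.9900)
  i=5: -1.9122·2.7736 − 1.9652·-3.3597 = +1.2989 (running +46.2889)
Area = |Σ|/2 = |46.2889|/2 = 23.1445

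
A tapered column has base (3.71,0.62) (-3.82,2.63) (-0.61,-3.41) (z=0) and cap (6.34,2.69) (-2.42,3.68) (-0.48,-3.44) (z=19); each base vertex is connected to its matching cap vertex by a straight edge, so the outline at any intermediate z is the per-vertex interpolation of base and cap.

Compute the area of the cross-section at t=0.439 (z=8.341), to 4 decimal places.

Area at t=0.439: 24.2125

Cross-section at t=0.439: each vertex is (1-t)·p0[i] + t·p1[i].
  v1: (1-0.439)·(3.71,0.62) + 0.439·(6.34,2.69) = (4.8646,1.5287)
  v2: (1-0.439)·(-3.82,2.63) + 0.439·(-2.42,3.68) = (-3.2054,3.0909)
  v3: (1-0.439)·(-0.61,-3.41) + 0.439·(-0.48,-3.44) = (-0.5529,-3.4232)
Shoelace sum Σ(x_i·y_{i+1} − x_{i+1}·y_i):
  i=1: 4.8646·3.0909 − -3.2054·1.5287 = +19.9363 (running +19.9363)
  i=2: -3.2054·-3.4232 − -0.5529·3.0909 = +12.6817 (running +32.6180)
  i=3: -0.5529·1.5287 − 4.8646·-3.4232 = +15.8070 (running +48.4250)
Area = |Σ|/2 = |48.4250|/2 = 24.2125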